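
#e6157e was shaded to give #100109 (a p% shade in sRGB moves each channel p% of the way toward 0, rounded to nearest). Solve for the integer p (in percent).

#e6157e is rgb(230, 21, 126); #100109 is rgb(16, 1, 9).
On the R channel (widest range): 16 ≈ 230 + (p/100)(0 − 230), so p ≈ 100×(16 − 230)/(0 − 230) = -21400/-230 = 93.04.
p = 93 reproduces all three channels after rounding.

93%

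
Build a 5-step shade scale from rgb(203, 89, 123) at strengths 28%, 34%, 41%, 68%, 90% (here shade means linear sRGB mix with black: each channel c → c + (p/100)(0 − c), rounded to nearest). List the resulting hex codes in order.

#924059, #863B51, #783549, #411C27, #14090C

28%: (203 − 56.84 = 146.16→146, 89 − 24.92 = 64.08→64, 123 − 34.44 = 88.56→89) → #924059
34%: (203 − 69.02 = 133.98→134, 89 − 30.26 = 58.74→59, 123 − 41.82 = 81.18→81) → #863B51
41%: (203 − 83.23 = 119.77→120, 89 − 36.49 = 52.51→53, 123 − 50.43 = 72.57→73) → #783549
68%: (203 − 138.04 = 64.96→65, 89 − 60.52 = 28.48→28, 123 − 83.64 = 39.36→39) → #411C27
90%: (203 − 182.7 = 20.3→20, 89 − 80.1 = 8.9→9, 123 − 110.7 = 12.3→12) → #14090C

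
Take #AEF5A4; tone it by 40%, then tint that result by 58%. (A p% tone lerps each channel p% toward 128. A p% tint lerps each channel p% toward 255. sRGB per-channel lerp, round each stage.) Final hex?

#D5E7D3

#AEF5A4 is rgb(174, 245, 164).
Lerp each channel 40% toward 128:
  R: 174 + 0.4×(128−174) = 174 − 18.4 = 155.6 → 156
  G: 245 + 0.4×(128−245) = 245 − 46.8 = 198.2 → 198
  B: 164 + 0.4×(128−164) = 164 − 14.4 = 149.6 → 150
After the tone: rgb(156, 198, 150) = #9CC696.
Lerp each channel 58% toward 255:
  R: 156 + 0.58×(255−156) = 156 + 57.42 = 213.42 → 213
  G: 198 + 33.06 = 231.06 → 231
  B: 150 + 0.58×(255−150) = 150 + 60.9 = 210.9 → 211
rgb(213, 231, 211) = #D5E7D3.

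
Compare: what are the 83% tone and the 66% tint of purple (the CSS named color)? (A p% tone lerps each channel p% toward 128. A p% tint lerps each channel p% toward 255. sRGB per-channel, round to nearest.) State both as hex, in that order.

#806a80, #d4a8d4

CSS purple is rgb(128, 0, 128).
83% tone:
  R: 128 + 0 = 128 → 128
  G: 0 + 0.83×(128−0) = 0 + 106.24 = 106.24 → 106
  B: 128 + 0.83×(128−128) = 128 + 0 = 128 → 128
  → #806a80
66% tint:
  R: 128 + 83.82 = 211.82 → 212
  G: 0 + 0.66×(255−0) = 0 + 168.3 = 168.3 → 168
  B: 128 + 0.66×(255−128) = 128 + 83.82 = 211.82 → 212
  → #d4a8d4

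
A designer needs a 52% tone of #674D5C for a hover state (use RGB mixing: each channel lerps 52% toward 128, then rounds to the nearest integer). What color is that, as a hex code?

#674D5C is rgb(103, 77, 92).
Per channel, c → c + 0.52(128 − c):
  R: 103 + 13 = 116 → 116
  G: 77 + 26.52 = 103.52 → 104
  B: 92 + 18.72 = 110.72 → 111
rgb(116, 104, 111) = #74686F.

#74686F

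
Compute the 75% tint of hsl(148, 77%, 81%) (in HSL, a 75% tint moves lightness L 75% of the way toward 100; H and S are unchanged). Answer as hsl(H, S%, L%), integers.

L moves 75% from 81 toward 100: 81 + 14.25 = 95.25 → 95.
H and S are unchanged.

hsl(148, 77%, 95%)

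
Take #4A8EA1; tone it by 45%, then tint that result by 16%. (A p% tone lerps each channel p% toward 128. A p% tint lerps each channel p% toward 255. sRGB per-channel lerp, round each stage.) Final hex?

#7B9BA3

#4A8EA1 is rgb(74, 142, 161).
Lerp each channel 45% toward 128:
  R: 74 + 0.45×(128−74) = 74 + 24.3 = 98.3 → 98
  G: 142 + 0.45×(128−142) = 142 − 6.3 = 135.7 → 136
  B: 161 + 0.45×(128−161) = 161 − 14.85 = 146.15 → 146
After the tone: rgb(98, 136, 146) = #628892.
A 16% tint moves each channel 16% toward 255:
  R: 98 + 0.16×(255−98) = 98 + 25.12 = 123.12 → 123
  G: 136 + 0.16×(255−136) = 136 + 19.04 = 155.04 → 155
  B: 146 + 0.16×(255−146) = 146 + 17.44 = 163.44 → 163
rgb(123, 155, 163) = #7B9BA3.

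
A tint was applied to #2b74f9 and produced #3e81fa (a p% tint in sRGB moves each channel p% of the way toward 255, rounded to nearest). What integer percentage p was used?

9%

#2b74f9 is rgb(43, 116, 249); #3e81fa is rgb(62, 129, 250).
On the R channel (widest range): 62 ≈ 43 + (p/100)(255 − 43), so p ≈ 100×(62 − 43)/(255 − 43) = 1900/212 = 8.96.
p = 9 reproduces all three channels after rounding.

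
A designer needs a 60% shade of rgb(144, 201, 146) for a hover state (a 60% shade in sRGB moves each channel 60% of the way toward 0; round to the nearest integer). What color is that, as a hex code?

A 60% shade moves each channel 60% toward 0:
  R: 144 + 0.6×(0−144) = 144 − 86.4 = 57.6 → 58
  G: 201 − 120.6 = 80.4 → 80
  B: 146 − 87.6 = 58.4 → 58
rgb(58, 80, 58) = #3A503A.

#3A503A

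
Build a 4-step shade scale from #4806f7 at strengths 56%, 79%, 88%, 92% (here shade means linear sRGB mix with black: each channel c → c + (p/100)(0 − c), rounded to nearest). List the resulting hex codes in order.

#4806f7 is rgb(72, 6, 247).
56%: (72 − 40.32 = 31.68→32, 6 − 3.36 = 2.64→3, 247 − 138.32 = 108.68→109) → #20036d
79%: (72 − 56.88 = 15.12→15, 6 − 4.74 = 1.26→1, 247 − 195.13 = 51.87→52) → #0f0134
88%: (72 − 63.36 = 8.64→9, 6 − 5.28 = 0.72→1, 247 − 217.36 = 29.64→30) → #09011e
92%: (72 − 66.24 = 5.76→6, 6 − 5.52 = 0.48→0, 247 − 227.24 = 19.76→20) → #060014

#20036d, #0f0134, #09011e, #060014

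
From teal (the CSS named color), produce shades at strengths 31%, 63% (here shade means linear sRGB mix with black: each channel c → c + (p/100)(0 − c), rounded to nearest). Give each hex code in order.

#005858, #002F2F

CSS teal is rgb(0, 128, 128).
31%: (0→0, 128 − 39.68 = 88.32→88, 128 − 39.68 = 88.32→88) → #005858
63%: (0→0, 128 − 80.64 = 47.36→47, 128 − 80.64 = 47.36→47) → #002F2F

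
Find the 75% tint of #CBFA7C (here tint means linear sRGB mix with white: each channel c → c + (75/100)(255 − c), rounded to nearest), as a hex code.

#CBFA7C is rgb(203, 250, 124).
Lerp each channel 75% toward 255:
  R: 203 + 0.75×(255−203) = 203 + 39 = 242 → 242
  G: 250 + 0.75×(255−250) = 250 + 3.75 = 253.75 → 254
  B: 124 + 0.75×(255−124) = 124 + 98.25 = 222.25 → 222
rgb(242, 254, 222) = #F2FEDE.

#F2FEDE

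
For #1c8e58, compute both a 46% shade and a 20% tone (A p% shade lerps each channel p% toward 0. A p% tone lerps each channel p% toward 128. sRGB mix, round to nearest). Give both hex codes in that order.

#0f4d30, #308b60

#1c8e58 is rgb(28, 142, 88).
46% shade:
  R: 28 + 0.46×(0−28) = 28 − 12.88 = 15.12 → 15
  G: 142 + 0.46×(0−142) = 142 − 65.32 = 76.68 → 77
  B: 88 + 0.46×(0−88) = 88 − 40.48 = 47.52 → 48
  → #0f4d30
20% tone:
  R: 28 + 20 = 48 → 48
  G: 142 + 0.2×(128−142) = 142 − 2.8 = 139.2 → 139
  B: 88 + 8 = 96 → 96
  → #308b60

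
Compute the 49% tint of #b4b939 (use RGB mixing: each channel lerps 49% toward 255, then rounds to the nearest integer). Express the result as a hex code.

#b4b939 is rgb(180, 185, 57).
Lerp each channel 49% toward 255:
  R: 180 + 36.75 = 216.75 → 217
  G: 185 + 0.49×(255−185) = 185 + 34.3 = 219.3 → 219
  B: 57 + 0.49×(255−57) = 57 + 97.02 = 154.02 → 154
rgb(217, 219, 154) = #d9db9a.

#d9db9a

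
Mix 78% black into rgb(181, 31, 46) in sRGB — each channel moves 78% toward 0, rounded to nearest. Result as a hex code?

Per channel, c → c + 0.78(0 − c):
  R: 181 + 0.78×(0−181) = 181 − 141.18 = 39.82 → 40
  G: 31 − 24.18 = 6.82 → 7
  B: 46 − 35.88 = 10.12 → 10
rgb(40, 7, 10) = #28070A.

#28070A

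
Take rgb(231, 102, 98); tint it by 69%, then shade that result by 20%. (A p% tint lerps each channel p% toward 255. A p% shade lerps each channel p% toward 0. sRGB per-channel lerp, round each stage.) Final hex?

Per channel, c → c + 0.69(255 − c):
  R: 231 + 0.69×(255−231) = 231 + 16.56 = 247.56 → 248
  G: 102 + 105.57 = 207.57 → 208
  B: 98 + 108.33 = 206.33 → 206
After the tint: rgb(248, 208, 206) = #f8d0ce.
Lerp each channel 20% toward 0:
  R: 248 + 0.2×(0−248) = 248 − 49.6 = 198.4 → 198
  G: 208 − 41.6 = 166.4 → 166
  B: 206 + 0.2×(0−206) = 206 − 41.2 = 164.8 → 165
rgb(198, 166, 165) = #c6a6a5.

#c6a6a5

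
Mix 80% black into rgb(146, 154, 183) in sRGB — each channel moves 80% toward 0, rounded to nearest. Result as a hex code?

#1d1f25

Lerp each channel 80% toward 0:
  R: 146 + 0.8×(0−146) = 146 − 116.8 = 29.2 → 29
  G: 154 − 123.2 = 30.8 → 31
  B: 183 − 146.4 = 36.6 → 37
rgb(29, 31, 37) = #1d1f25.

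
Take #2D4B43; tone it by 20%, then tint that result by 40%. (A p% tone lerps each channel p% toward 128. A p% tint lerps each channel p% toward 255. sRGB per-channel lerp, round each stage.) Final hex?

#2D4B43 is rgb(45, 75, 67).
A 20% tone moves each channel 20% toward 128:
  R: 45 + 0.2×(128−45) = 45 + 16.6 = 61.6 → 62
  G: 75 + 0.2×(128−75) = 75 + 10.6 = 85.6 → 86
  B: 67 + 0.2×(128−67) = 67 + 12.2 = 79.2 → 79
After the tone: rgb(62, 86, 79) = #3E564F.
Lerp each channel 40% toward 255:
  R: 62 + 0.4×(255−62) = 62 + 77.2 = 139.2 → 139
  G: 86 + 0.4×(255−86) = 86 + 67.6 = 153.6 → 154
  B: 79 + 0.4×(255−79) = 79 + 70.4 = 149.4 → 149
rgb(139, 154, 149) = #8B9A95.

#8B9A95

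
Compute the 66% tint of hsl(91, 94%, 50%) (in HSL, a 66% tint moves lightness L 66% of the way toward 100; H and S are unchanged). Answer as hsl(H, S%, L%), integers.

hsl(91, 94%, 83%)

L moves 66% from 50 toward 100: 50 + 33 = 83 → 83.
H and S are unchanged.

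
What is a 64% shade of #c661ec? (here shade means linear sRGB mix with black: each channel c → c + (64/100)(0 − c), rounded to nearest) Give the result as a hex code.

#472355

#c661ec is rgb(198, 97, 236).
Per channel, c → c + 0.64(0 − c):
  R: 198 − 126.72 = 71.28 → 71
  G: 97 − 62.08 = 34.92 → 35
  B: 236 − 151.04 = 84.96 → 85
rgb(71, 35, 85) = #472355.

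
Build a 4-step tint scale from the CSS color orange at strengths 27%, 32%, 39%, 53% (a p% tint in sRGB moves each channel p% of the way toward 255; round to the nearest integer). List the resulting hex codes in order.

#FFBD45, #FFC252, #FFC863, #FFD587

CSS orange is rgb(255, 165, 0).
27%: (255→255, 165 + 24.3 = 189.3→189, 0 + 68.85 = 68.85→69) → #FFBD45
32%: (255→255, 165 + 28.8 = 193.8→194, 0 + 81.6 = 81.6→82) → #FFC252
39%: (255→255, 165 + 35.1 = 200.1→200, 0 + 99.45 = 99.45→99) → #FFC863
53%: (255→255, 165 + 47.7 = 212.7→213, 0 + 135.15 = 135.15→135) → #FFD587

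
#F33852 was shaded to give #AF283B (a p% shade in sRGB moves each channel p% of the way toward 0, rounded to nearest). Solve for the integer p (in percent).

#F33852 is rgb(243, 56, 82); #AF283B is rgb(175, 40, 59).
On the R channel (widest range): 175 ≈ 243 + (p/100)(0 − 243), so p ≈ 100×(175 − 243)/(0 − 243) = -6800/-243 = 27.98.
p = 28 reproduces all three channels after rounding.

28%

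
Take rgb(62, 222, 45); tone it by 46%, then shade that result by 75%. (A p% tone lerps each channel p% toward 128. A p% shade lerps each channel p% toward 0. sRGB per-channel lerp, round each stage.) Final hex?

A 46% tone moves each channel 46% toward 128:
  R: 62 + 30.36 = 92.36 → 92
  G: 222 + 0.46×(128−222) = 222 − 43.24 = 178.76 → 179
  B: 45 + 0.46×(128−45) = 45 + 38.18 = 83.18 → 83
After the tone: rgb(92, 179, 83) = #5cb353.
Lerp each channel 75% toward 0:
  R: 92 + 0.75×(0−92) = 92 − 69 = 23 → 23
  G: 179 + 0.75×(0−179) = 179 − 134.25 = 44.75 → 45
  B: 83 + 0.75×(0−83) = 83 − 62.25 = 20.75 → 21
rgb(23, 45, 21) = #172d15.

#172d15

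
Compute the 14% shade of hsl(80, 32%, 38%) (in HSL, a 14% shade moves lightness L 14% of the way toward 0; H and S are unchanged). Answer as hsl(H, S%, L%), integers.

hsl(80, 32%, 33%)

L moves 14% from 38 toward 0: 38 − 5.32 = 32.68 → 33.
H and S are unchanged.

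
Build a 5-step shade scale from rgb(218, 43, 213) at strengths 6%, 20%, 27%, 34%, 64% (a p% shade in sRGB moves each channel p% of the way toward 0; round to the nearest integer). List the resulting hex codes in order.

6%: (218 − 13.08 = 204.92→205, 43 − 2.58 = 40.42→40, 213 − 12.78 = 200.22→200) → #CD28C8
20%: (218 − 43.6 = 174.4→174, 43 − 8.6 = 34.4→34, 213 − 42.6 = 170.4→170) → #AE22AA
27%: (218 − 58.86 = 159.14→159, 43 − 11.61 = 31.39→31, 213 − 57.51 = 155.49→155) → #9F1F9B
34%: (218 − 74.12 = 143.88→144, 43 − 14.62 = 28.38→28, 213 − 72.42 = 140.58→141) → #901C8D
64%: (218 − 139.52 = 78.48→78, 43 − 27.52 = 15.48→15, 213 − 136.32 = 76.68→77) → #4E0F4D

#CD28C8, #AE22AA, #9F1F9B, #901C8D, #4E0F4D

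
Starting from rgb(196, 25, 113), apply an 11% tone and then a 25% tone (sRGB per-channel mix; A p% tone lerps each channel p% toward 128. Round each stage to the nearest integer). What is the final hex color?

Per channel, c → c + 0.11(128 − c):
  R: 196 − 7.48 = 188.52 → 189
  G: 25 + 0.11×(128−25) = 25 + 11.33 = 36.33 → 36
  B: 113 + 0.11×(128−113) = 113 + 1.65 = 114.65 → 115
After the tone: rgb(189, 36, 115) = #bd2473.
A 25% tone moves each channel 25% toward 128:
  R: 189 + 0.25×(128−189) = 189 − 15.25 = 173.75 → 174
  G: 36 + 0.25×(128−36) = 36 + 23 = 59 → 59
  B: 115 + 3.25 = 118.25 → 118
rgb(174, 59, 118) = #ae3b76.

#ae3b76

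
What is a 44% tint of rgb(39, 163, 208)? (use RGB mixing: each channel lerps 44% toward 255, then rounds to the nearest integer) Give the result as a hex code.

Per channel, c → c + 0.44(255 − c):
  R: 39 + 95.04 = 134.04 → 134
  G: 163 + 0.44×(255−163) = 163 + 40.48 = 203.48 → 203
  B: 208 + 0.44×(255−208) = 208 + 20.68 = 228.68 → 229
rgb(134, 203, 229) = #86CBE5.

#86CBE5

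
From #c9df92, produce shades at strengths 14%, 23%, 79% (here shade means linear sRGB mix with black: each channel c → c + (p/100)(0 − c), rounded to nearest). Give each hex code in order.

#c9df92 is rgb(201, 223, 146).
14%: (201 − 28.14 = 172.86→173, 223 − 31.22 = 191.78→192, 146 − 20.44 = 125.56→126) → #adc07e
23%: (201 − 46.23 = 154.77→155, 223 − 51.29 = 171.71→172, 146 − 33.58 = 112.42→112) → #9bac70
79%: (201 − 158.79 = 42.21→42, 223 − 176.17 = 46.83→47, 146 − 115.34 = 30.66→31) → #2a2f1f

#adc07e, #9bac70, #2a2f1f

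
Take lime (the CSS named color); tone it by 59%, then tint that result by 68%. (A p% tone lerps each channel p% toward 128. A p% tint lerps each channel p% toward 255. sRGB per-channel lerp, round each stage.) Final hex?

#C6E7C6

CSS lime is rgb(0, 255, 0).
A 59% tone moves each channel 59% toward 128:
  R: 0 + 75.52 = 75.52 → 76
  G: 255 + 0.59×(128−255) = 255 − 74.93 = 180.07 → 180
  B: 0 + 0.59×(128−0) = 0 + 75.52 = 75.52 → 76
After the tone: rgb(76, 180, 76) = #4CB44C.
A 68% tint moves each channel 68% toward 255:
  R: 76 + 0.68×(255−76) = 76 + 121.72 = 197.72 → 198
  G: 180 + 51 = 231 → 231
  B: 76 + 121.72 = 197.72 → 198
rgb(198, 231, 198) = #C6E7C6.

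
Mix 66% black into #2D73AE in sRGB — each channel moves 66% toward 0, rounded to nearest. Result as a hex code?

#0F273B

#2D73AE is rgb(45, 115, 174).
Per channel, c → c + 0.66(0 − c):
  R: 45 + 0.66×(0−45) = 45 − 29.7 = 15.3 → 15
  G: 115 + 0.66×(0−115) = 115 − 75.9 = 39.1 → 39
  B: 174 − 114.84 = 59.16 → 59
rgb(15, 39, 59) = #0F273B.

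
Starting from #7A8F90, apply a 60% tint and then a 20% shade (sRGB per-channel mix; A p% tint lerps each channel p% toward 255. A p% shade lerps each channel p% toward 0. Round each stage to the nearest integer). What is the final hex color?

#A2A8A9

#7A8F90 is rgb(122, 143, 144).
Lerp each channel 60% toward 255:
  R: 122 + 0.6×(255−122) = 122 + 79.8 = 201.8 → 202
  G: 143 + 0.6×(255−143) = 143 + 67.2 = 210.2 → 210
  B: 144 + 66.6 = 210.6 → 211
After the tint: rgb(202, 210, 211) = #CAD2D3.
Per channel, c → c + 0.2(0 − c):
  R: 202 − 40.4 = 161.6 → 162
  G: 210 + 0.2×(0−210) = 210 − 42 = 168 → 168
  B: 211 + 0.2×(0−211) = 211 − 42.2 = 168.8 → 169
rgb(162, 168, 169) = #A2A8A9.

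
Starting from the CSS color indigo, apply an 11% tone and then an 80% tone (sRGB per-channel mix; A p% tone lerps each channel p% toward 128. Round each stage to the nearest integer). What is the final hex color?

#776980

CSS indigo is rgb(75, 0, 130).
Lerp each channel 11% toward 128:
  R: 75 + 5.83 = 80.83 → 81
  G: 0 + 0.11×(128−0) = 0 + 14.08 = 14.08 → 14
  B: 130 − 0.22 = 129.78 → 130
After the tone: rgb(81, 14, 130) = #510E82.
An 80% tone moves each channel 80% toward 128:
  R: 81 + 0.8×(128−81) = 81 + 37.6 = 118.6 → 119
  G: 14 + 0.8×(128−14) = 14 + 91.2 = 105.2 → 105
  B: 130 − 1.6 = 128.4 → 128
rgb(119, 105, 128) = #776980.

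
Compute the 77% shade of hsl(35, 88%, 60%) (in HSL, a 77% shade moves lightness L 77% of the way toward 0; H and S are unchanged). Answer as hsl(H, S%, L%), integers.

L moves 77% from 60 toward 0: 60 − 46.2 = 13.8 → 14.
H and S are unchanged.

hsl(35, 88%, 14%)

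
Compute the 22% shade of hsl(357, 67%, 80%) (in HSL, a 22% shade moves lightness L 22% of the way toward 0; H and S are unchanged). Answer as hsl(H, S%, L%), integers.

L moves 22% from 80 toward 0: 80 − 17.6 = 62.4 → 62.
H and S are unchanged.

hsl(357, 67%, 62%)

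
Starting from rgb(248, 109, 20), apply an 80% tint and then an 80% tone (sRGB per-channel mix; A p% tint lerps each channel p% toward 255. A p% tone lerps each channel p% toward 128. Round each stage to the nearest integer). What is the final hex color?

#999490

An 80% tint moves each channel 80% toward 255:
  R: 248 + 0.8×(255−248) = 248 + 5.6 = 253.6 → 254
  G: 109 + 116.8 = 225.8 → 226
  B: 20 + 188 = 208 → 208
After the tint: rgb(254, 226, 208) = #fee2d0.
An 80% tone moves each channel 80% toward 128:
  R: 254 + 0.8×(128−254) = 254 − 100.8 = 153.2 → 153
  G: 226 − 78.4 = 147.6 → 148
  B: 208 − 64 = 144 → 144
rgb(153, 148, 144) = #999490.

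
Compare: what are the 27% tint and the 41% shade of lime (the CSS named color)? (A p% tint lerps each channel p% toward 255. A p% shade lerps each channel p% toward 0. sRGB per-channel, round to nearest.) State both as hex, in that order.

CSS lime is rgb(0, 255, 0).
27% tint:
  R: 0 + 0.27×(255−0) = 0 + 68.85 = 68.85 → 69
  G: 255 + 0.27×(255−255) = 255 + 0 = 255 → 255
  B: 0 + 68.85 = 68.85 → 69
  → #45FF45
41% shade:
  R: 0 + 0 = 0 → 0
  G: 255 + 0.41×(0−255) = 255 − 104.55 = 150.45 → 150
  B: 0 + 0.41×(0−0) = 0 + 0 = 0 → 0
  → #009600

#45FF45, #009600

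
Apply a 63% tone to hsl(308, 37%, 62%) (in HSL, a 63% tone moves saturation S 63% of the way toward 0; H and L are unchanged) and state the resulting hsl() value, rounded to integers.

S moves 63% from 37 toward 0: 37 − 23.31 = 13.69 → 14.
H and L are unchanged.

hsl(308, 14%, 62%)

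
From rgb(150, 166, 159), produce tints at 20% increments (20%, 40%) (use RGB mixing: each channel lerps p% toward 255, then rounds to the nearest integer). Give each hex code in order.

#ABB8B2, #C0CAC5

20%: (150 + 21 = 171→171, 166 + 17.8 = 183.8→184, 159 + 19.2 = 178.2→178) → #ABB8B2
40%: (150 + 42 = 192→192, 166 + 35.6 = 201.6→202, 159 + 38.4 = 197.4→197) → #C0CAC5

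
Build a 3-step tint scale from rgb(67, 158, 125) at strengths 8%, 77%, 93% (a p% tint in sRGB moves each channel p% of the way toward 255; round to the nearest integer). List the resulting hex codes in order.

#52a687, #d4e9e1, #f2f8f6

8%: (67 + 15.04 = 82.04→82, 158 + 7.76 = 165.76→166, 125 + 10.4 = 135.4→135) → #52a687
77%: (67 + 144.76 = 211.76→212, 158 + 74.69 = 232.69→233, 125 + 100.1 = 225.1→225) → #d4e9e1
93%: (67 + 174.84 = 241.84→242, 158 + 90.21 = 248.21→248, 125 + 120.9 = 245.9→246) → #f2f8f6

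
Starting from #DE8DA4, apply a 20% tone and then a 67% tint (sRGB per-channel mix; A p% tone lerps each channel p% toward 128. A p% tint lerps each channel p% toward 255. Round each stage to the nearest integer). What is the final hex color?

#DE8DA4 is rgb(222, 141, 164).
A 20% tone moves each channel 20% toward 128:
  R: 222 + 0.2×(128−222) = 222 − 18.8 = 203.2 → 203
  G: 141 + 0.2×(128−141) = 141 − 2.6 = 138.4 → 138
  B: 164 + 0.2×(128−164) = 164 − 7.2 = 156.8 → 157
After the tone: rgb(203, 138, 157) = #CB8A9D.
A 67% tint moves each channel 67% toward 255:
  R: 203 + 0.67×(255−203) = 203 + 34.84 = 237.84 → 238
  G: 138 + 0.67×(255−138) = 138 + 78.39 = 216.39 → 216
  B: 157 + 65.66 = 222.66 → 223
rgb(238, 216, 223) = #EED8DF.

#EED8DF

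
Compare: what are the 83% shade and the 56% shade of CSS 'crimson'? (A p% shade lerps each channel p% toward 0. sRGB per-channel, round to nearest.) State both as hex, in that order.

#25030a, #61091a

CSS crimson is rgb(220, 20, 60).
83% shade:
  R: 220 + 0.83×(0−220) = 220 − 182.6 = 37.4 → 37
  G: 20 − 16.6 = 3.4 → 3
  B: 60 + 0.83×(0−60) = 60 − 49.8 = 10.2 → 10
  → #25030a
56% shade:
  R: 220 + 0.56×(0−220) = 220 − 123.2 = 96.8 → 97
  G: 20 + 0.56×(0−20) = 20 − 11.2 = 8.8 → 9
  B: 60 + 0.56×(0−60) = 60 − 33.6 = 26.4 → 26
  → #61091a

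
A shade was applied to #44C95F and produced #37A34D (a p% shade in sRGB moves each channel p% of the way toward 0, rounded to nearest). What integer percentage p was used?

#44C95F is rgb(68, 201, 95); #37A34D is rgb(55, 163, 77).
On the G channel (widest range): 163 ≈ 201 + (p/100)(0 − 201), so p ≈ 100×(163 − 201)/(0 − 201) = -3800/-201 = 18.91.
p = 19 reproduces all three channels after rounding.

19%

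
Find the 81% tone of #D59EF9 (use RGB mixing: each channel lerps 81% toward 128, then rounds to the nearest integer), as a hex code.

#D59EF9 is rgb(213, 158, 249).
Lerp each channel 81% toward 128:
  R: 213 + 0.81×(128−213) = 213 − 68.85 = 144.15 → 144
  G: 158 − 24.3 = 133.7 → 134
  B: 249 − 98.01 = 150.99 → 151
rgb(144, 134, 151) = #908697.

#908697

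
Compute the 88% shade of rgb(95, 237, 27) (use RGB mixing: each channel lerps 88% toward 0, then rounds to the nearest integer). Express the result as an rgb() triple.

rgb(11, 28, 3)

Per channel, c → c + 0.88(0 − c):
  R: 95 − 83.6 = 11.4 → 11
  G: 237 + 0.88×(0−237) = 237 − 208.56 = 28.44 → 28
  B: 27 − 23.76 = 3.24 → 3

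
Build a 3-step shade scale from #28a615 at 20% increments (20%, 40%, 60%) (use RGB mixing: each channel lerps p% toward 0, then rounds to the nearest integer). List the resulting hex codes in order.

#208511, #18640d, #104208

#28a615 is rgb(40, 166, 21).
20%: (40 − 8 = 32→32, 166 − 33.2 = 132.8→133, 21 − 4.2 = 16.8→17) → #208511
40%: (40 − 16 = 24→24, 166 − 66.4 = 99.6→100, 21 − 8.4 = 12.6→13) → #18640d
60%: (40 − 24 = 16→16, 166 − 99.6 = 66.4→66, 21 − 12.6 = 8.4→8) → #104208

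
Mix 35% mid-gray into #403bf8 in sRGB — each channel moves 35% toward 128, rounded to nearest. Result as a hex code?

#5653ce

#403bf8 is rgb(64, 59, 248).
Lerp each channel 35% toward 128:
  R: 64 + 22.4 = 86.4 → 86
  G: 59 + 24.15 = 83.15 → 83
  B: 248 − 42 = 206 → 206
rgb(86, 83, 206) = #5653ce.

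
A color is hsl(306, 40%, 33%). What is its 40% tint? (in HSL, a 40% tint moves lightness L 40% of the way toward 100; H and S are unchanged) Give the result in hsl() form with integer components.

hsl(306, 40%, 60%)

L moves 40% from 33 toward 100: 33 + 26.8 = 59.8 → 60.
H and S are unchanged.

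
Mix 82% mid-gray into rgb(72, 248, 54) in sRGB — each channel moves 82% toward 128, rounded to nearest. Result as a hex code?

Per channel, c → c + 0.82(128 − c):
  R: 72 + 0.82×(128−72) = 72 + 45.92 = 117.92 → 118
  G: 248 + 0.82×(128−248) = 248 − 98.4 = 149.6 → 150
  B: 54 + 60.68 = 114.68 → 115
rgb(118, 150, 115) = #769673.

#769673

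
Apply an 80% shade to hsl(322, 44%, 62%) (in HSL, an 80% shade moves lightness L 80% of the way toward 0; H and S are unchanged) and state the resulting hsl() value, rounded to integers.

L moves 80% from 62 toward 0: 62 − 49.6 = 12.4 → 12.
H and S are unchanged.

hsl(322, 44%, 12%)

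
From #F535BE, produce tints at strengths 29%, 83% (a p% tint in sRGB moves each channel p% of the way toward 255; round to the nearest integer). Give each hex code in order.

#F535BE is rgb(245, 53, 190).
29%: (245 + 2.9 = 247.9→248, 53 + 58.58 = 111.58→112, 190 + 18.85 = 208.85→209) → #F870D1
83%: (245 + 8.3 = 253.3→253, 53 + 167.66 = 220.66→221, 190 + 53.95 = 243.95→244) → #FDDDF4

#F870D1, #FDDDF4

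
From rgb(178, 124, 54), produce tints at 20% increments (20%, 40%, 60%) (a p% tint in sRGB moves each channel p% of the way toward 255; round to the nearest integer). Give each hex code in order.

#c1965e, #d1b086, #e0cbaf

20%: (178 + 15.4 = 193.4→193, 124 + 26.2 = 150.2→150, 54 + 40.2 = 94.2→94) → #c1965e
40%: (178 + 30.8 = 208.8→209, 124 + 52.4 = 176.4→176, 54 + 80.4 = 134.4→134) → #d1b086
60%: (178 + 46.2 = 224.2→224, 124 + 78.6 = 202.6→203, 54 + 120.6 = 174.6→175) → #e0cbaf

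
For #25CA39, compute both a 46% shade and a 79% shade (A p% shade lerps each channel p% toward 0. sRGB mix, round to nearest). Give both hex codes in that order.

#25CA39 is rgb(37, 202, 57).
46% shade:
  R: 37 − 17.02 = 19.98 → 20
  G: 202 + 0.46×(0−202) = 202 − 92.92 = 109.08 → 109
  B: 57 − 26.22 = 30.78 → 31
  → #146D1F
79% shade:
  R: 37 − 29.23 = 7.77 → 8
  G: 202 + 0.79×(0−202) = 202 − 159.58 = 42.42 → 42
  B: 57 + 0.79×(0−57) = 57 − 45.03 = 11.97 → 12
  → #082A0C

#146D1F, #082A0C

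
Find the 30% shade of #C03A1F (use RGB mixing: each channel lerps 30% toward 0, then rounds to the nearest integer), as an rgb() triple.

#C03A1F is rgb(192, 58, 31).
A 30% shade moves each channel 30% toward 0:
  R: 192 + 0.3×(0−192) = 192 − 57.6 = 134.4 → 134
  G: 58 + 0.3×(0−58) = 58 − 17.4 = 40.6 → 41
  B: 31 + 0.3×(0−31) = 31 − 9.3 = 21.7 → 22

rgb(134, 41, 22)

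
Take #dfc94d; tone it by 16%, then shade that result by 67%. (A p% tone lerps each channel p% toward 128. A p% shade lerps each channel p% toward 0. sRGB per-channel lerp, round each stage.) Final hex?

#dfc94d is rgb(223, 201, 77).
Lerp each channel 16% toward 128:
  R: 223 + 0.16×(128−223) = 223 − 15.2 = 207.8 → 208
  G: 201 + 0.16×(128−201) = 201 − 11.68 = 189.32 → 189
  B: 77 + 0.16×(128−77) = 77 + 8.16 = 85.16 → 85
After the tone: rgb(208, 189, 85) = #d0bd55.
Per channel, c → c + 0.67(0 − c):
  R: 208 + 0.67×(0−208) = 208 − 139.36 = 68.64 → 69
  G: 189 + 0.67×(0−189) = 189 − 126.63 = 62.37 → 62
  B: 85 + 0.67×(0−85) = 85 − 56.95 = 28.05 → 28
rgb(69, 62, 28) = #453e1c.

#453e1c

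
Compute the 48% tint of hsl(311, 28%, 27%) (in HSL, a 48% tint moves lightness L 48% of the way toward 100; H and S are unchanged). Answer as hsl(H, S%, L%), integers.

hsl(311, 28%, 62%)

L moves 48% from 27 toward 100: 27 + 35.04 = 62.04 → 62.
H and S are unchanged.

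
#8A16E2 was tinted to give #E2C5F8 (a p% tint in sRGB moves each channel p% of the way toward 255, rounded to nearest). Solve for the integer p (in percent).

#8A16E2 is rgb(138, 22, 226); #E2C5F8 is rgb(226, 197, 248).
On the G channel (widest range): 197 ≈ 22 + (p/100)(255 − 22), so p ≈ 100×(197 − 22)/(255 − 22) = 17500/233 = 75.11.
p = 75 reproduces all three channels after rounding.

75%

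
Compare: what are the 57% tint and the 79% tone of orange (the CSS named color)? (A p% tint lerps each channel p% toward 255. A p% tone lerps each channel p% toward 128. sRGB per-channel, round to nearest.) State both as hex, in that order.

CSS orange is rgb(255, 165, 0).
57% tint:
  R: 255 + 0 = 255 → 255
  G: 165 + 0.57×(255−165) = 165 + 51.3 = 216.3 → 216
  B: 0 + 0.57×(255−0) = 0 + 145.35 = 145.35 → 145
  → #ffd891
79% tone:
  R: 255 − 100.33 = 154.67 → 155
  G: 165 + 0.79×(128−165) = 165 − 29.23 = 135.77 → 136
  B: 0 + 0.79×(128−0) = 0 + 101.12 = 101.12 → 101
  → #9b8865

#ffd891, #9b8865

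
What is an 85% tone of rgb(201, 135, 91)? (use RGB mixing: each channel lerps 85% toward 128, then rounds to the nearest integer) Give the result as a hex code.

#8b817a

Per channel, c → c + 0.85(128 − c):
  R: 201 − 62.05 = 138.95 → 139
  G: 135 + 0.85×(128−135) = 135 − 5.95 = 129.05 → 129
  B: 91 + 31.45 = 122.45 → 122
rgb(139, 129, 122) = #8b817a.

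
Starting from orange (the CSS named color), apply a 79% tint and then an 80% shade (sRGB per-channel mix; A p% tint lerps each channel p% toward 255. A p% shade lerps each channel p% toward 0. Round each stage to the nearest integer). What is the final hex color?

#332F28

CSS orange is rgb(255, 165, 0).
A 79% tint moves each channel 79% toward 255:
  R: 255 + 0.79×(255−255) = 255 + 0 = 255 → 255
  G: 165 + 0.79×(255−165) = 165 + 71.1 = 236.1 → 236
  B: 0 + 201.45 = 201.45 → 201
After the tint: rgb(255, 236, 201) = #FFECC9.
Per channel, c → c + 0.8(0 − c):
  R: 255 − 204 = 51 → 51
  G: 236 − 188.8 = 47.2 → 47
  B: 201 − 160.8 = 40.2 → 40
rgb(51, 47, 40) = #332F28.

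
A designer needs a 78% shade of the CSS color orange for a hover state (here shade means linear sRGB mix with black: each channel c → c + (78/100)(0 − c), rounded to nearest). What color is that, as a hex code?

#382400

CSS orange is rgb(255, 165, 0).
A 78% shade moves each channel 78% toward 0:
  R: 255 − 198.9 = 56.1 → 56
  G: 165 − 128.7 = 36.3 → 36
  B: 0 + 0.78×(0−0) = 0 + 0 = 0 → 0
rgb(56, 36, 0) = #382400.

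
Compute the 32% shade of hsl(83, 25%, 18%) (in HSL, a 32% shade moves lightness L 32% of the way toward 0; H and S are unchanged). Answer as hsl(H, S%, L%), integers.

hsl(83, 25%, 12%)

L moves 32% from 18 toward 0: 18 − 5.76 = 12.24 → 12.
H and S are unchanged.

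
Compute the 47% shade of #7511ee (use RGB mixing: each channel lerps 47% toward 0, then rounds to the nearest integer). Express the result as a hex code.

#7511ee is rgb(117, 17, 238).
A 47% shade moves each channel 47% toward 0:
  R: 117 + 0.47×(0−117) = 117 − 54.99 = 62.01 → 62
  G: 17 + 0.47×(0−17) = 17 − 7.99 = 9.01 → 9
  B: 238 + 0.47×(0−238) = 238 − 111.86 = 126.14 → 126
rgb(62, 9, 126) = #3e097e.

#3e097e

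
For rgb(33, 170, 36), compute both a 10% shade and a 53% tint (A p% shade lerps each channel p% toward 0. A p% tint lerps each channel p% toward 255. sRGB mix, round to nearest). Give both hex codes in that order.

10% shade:
  R: 33 + 0.1×(0−33) = 33 − 3.3 = 29.7 → 30
  G: 170 + 0.1×(0−170) = 170 − 17 = 153 → 153
  B: 36 − 3.6 = 32.4 → 32
  → #1e9920
53% tint:
  R: 33 + 0.53×(255−33) = 33 + 117.66 = 150.66 → 151
  G: 170 + 0.53×(255−170) = 170 + 45.05 = 215.05 → 215
  B: 36 + 0.53×(255−36) = 36 + 116.07 = 152.07 → 152
  → #97d798

#1e9920, #97d798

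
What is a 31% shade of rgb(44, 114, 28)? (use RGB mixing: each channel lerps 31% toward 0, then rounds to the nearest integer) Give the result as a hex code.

Lerp each channel 31% toward 0:
  R: 44 + 0.31×(0−44) = 44 − 13.64 = 30.36 → 30
  G: 114 − 35.34 = 78.66 → 79
  B: 28 + 0.31×(0−28) = 28 − 8.68 = 19.32 → 19
rgb(30, 79, 19) = #1e4f13.

#1e4f13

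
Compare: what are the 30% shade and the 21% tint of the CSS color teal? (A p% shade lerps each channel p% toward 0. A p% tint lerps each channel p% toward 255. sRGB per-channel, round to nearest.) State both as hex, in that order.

CSS teal is rgb(0, 128, 128).
30% shade:
  R: 0 + 0 = 0 → 0
  G: 128 + 0.3×(0−128) = 128 − 38.4 = 89.6 → 90
  B: 128 + 0.3×(0−128) = 128 − 38.4 = 89.6 → 90
  → #005a5a
21% tint:
  R: 0 + 0.21×(255−0) = 0 + 53.55 = 53.55 → 54
  G: 128 + 0.21×(255−128) = 128 + 26.67 = 154.67 → 155
  B: 128 + 26.67 = 154.67 → 155
  → #369b9b

#005a5a, #369b9b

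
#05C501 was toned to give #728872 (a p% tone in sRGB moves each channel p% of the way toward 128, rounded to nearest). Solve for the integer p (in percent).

#05C501 is rgb(5, 197, 1); #728872 is rgb(114, 136, 114).
On the B channel (widest range): 114 ≈ 1 + (p/100)(128 − 1), so p ≈ 100×(114 − 1)/(128 − 1) = 11300/127 = 88.98.
p = 89 reproduces all three channels after rounding.

89%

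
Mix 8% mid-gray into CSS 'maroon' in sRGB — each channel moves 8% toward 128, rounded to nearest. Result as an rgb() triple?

CSS maroon is rgb(128, 0, 0).
Per channel, c → c + 0.08(128 − c):
  R: 128 + 0 = 128 → 128
  G: 0 + 10.24 = 10.24 → 10
  B: 0 + 0.08×(128−0) = 0 + 10.24 = 10.24 → 10

rgb(128, 10, 10)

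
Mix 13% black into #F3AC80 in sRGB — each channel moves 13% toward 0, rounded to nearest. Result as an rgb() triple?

#F3AC80 is rgb(243, 172, 128).
Per channel, c → c + 0.13(0 − c):
  R: 243 − 31.59 = 211.41 → 211
  G: 172 + 0.13×(0−172) = 172 − 22.36 = 149.64 → 150
  B: 128 − 16.64 = 111.36 → 111

rgb(211, 150, 111)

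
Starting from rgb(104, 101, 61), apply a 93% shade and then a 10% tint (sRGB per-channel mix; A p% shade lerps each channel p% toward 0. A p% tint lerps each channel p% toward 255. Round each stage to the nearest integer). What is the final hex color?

A 93% shade moves each channel 93% toward 0:
  R: 104 + 0.93×(0−104) = 104 − 96.72 = 7.28 → 7
  G: 101 − 93.93 = 7.07 → 7
  B: 61 + 0.93×(0−61) = 61 − 56.73 = 4.27 → 4
After the shade: rgb(7, 7, 4) = #070704.
Lerp each channel 10% toward 255:
  R: 7 + 0.1×(255−7) = 7 + 24.8 = 31.8 → 32
  G: 7 + 24.8 = 31.8 → 32
  B: 4 + 0.1×(255−4) = 4 + 25.1 = 29.1 → 29
rgb(32, 32, 29) = #20201D.

#20201D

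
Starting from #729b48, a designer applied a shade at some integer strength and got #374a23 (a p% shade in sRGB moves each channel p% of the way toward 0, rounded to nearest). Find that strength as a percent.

#729b48 is rgb(114, 155, 72); #374a23 is rgb(55, 74, 35).
On the G channel (widest range): 74 ≈ 155 + (p/100)(0 − 155), so p ≈ 100×(74 − 155)/(0 − 155) = -8100/-155 = 52.26.
p = 52 reproduces all three channels after rounding.

52%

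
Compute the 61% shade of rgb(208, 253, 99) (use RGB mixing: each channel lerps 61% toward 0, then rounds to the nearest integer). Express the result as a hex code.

#516327

A 61% shade moves each channel 61% toward 0:
  R: 208 + 0.61×(0−208) = 208 − 126.88 = 81.12 → 81
  G: 253 − 154.33 = 98.67 → 99
  B: 99 − 60.39 = 38.61 → 39
rgb(81, 99, 39) = #516327.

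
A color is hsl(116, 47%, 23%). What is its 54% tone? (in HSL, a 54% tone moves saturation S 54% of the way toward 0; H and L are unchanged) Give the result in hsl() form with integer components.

hsl(116, 22%, 23%)

S moves 54% from 47 toward 0: 47 − 25.38 = 21.62 → 22.
H and L are unchanged.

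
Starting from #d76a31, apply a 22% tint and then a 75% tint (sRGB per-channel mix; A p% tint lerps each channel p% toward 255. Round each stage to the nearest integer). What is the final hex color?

#f7e2d7

#d76a31 is rgb(215, 106, 49).
Lerp each channel 22% toward 255:
  R: 215 + 0.22×(255−215) = 215 + 8.8 = 223.8 → 224
  G: 106 + 32.78 = 138.78 → 139
  B: 49 + 45.32 = 94.32 → 94
After the tint: rgb(224, 139, 94) = #e08b5e.
A 75% tint moves each channel 75% toward 255:
  R: 224 + 23.25 = 247.25 → 247
  G: 139 + 0.75×(255−139) = 139 + 87 = 226 → 226
  B: 94 + 0.75×(255−94) = 94 + 120.75 = 214.75 → 215
rgb(247, 226, 215) = #f7e2d7.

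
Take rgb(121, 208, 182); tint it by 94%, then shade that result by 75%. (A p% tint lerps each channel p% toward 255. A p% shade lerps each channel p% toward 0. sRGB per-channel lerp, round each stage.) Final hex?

A 94% tint moves each channel 94% toward 255:
  R: 121 + 0.94×(255−121) = 121 + 125.96 = 246.96 → 247
  G: 208 + 44.18 = 252.18 → 252
  B: 182 + 0.94×(255−182) = 182 + 68.62 = 250.62 → 251
After the tint: rgb(247, 252, 251) = #f7fcfb.
Lerp each channel 75% toward 0:
  R: 247 + 0.75×(0−247) = 247 − 185.25 = 61.75 → 62
  G: 252 − 189 = 63 → 63
  B: 251 + 0.75×(0−251) = 251 − 188.25 = 62.75 → 63
rgb(62, 63, 63) = #3e3f3f.

#3e3f3f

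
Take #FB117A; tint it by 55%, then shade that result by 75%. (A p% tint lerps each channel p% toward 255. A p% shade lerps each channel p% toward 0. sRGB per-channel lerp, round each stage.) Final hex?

#3F2531

#FB117A is rgb(251, 17, 122).
Per channel, c → c + 0.55(255 − c):
  R: 251 + 2.2 = 253.2 → 253
  G: 17 + 0.55×(255−17) = 17 + 130.9 = 147.9 → 148
  B: 122 + 73.15 = 195.15 → 195
After the tint: rgb(253, 148, 195) = #FD94C3.
Lerp each channel 75% toward 0:
  R: 253 − 189.75 = 63.25 → 63
  G: 148 + 0.75×(0−148) = 148 − 111 = 37 → 37
  B: 195 − 146.25 = 48.75 → 49
rgb(63, 37, 49) = #3F2531.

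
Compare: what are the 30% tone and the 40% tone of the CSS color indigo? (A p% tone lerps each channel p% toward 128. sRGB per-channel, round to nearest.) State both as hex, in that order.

#5b2681, #603381

CSS indigo is rgb(75, 0, 130).
30% tone:
  R: 75 + 0.3×(128−75) = 75 + 15.9 = 90.9 → 91
  G: 0 + 0.3×(128−0) = 0 + 38.4 = 38.4 → 38
  B: 130 − 0.6 = 129.4 → 129
  → #5b2681
40% tone:
  R: 75 + 0.4×(128−75) = 75 + 21.2 = 96.2 → 96
  G: 0 + 0.4×(128−0) = 0 + 51.2 = 51.2 → 51
  B: 130 + 0.4×(128−130) = 130 − 0.8 = 129.2 → 129
  → #603381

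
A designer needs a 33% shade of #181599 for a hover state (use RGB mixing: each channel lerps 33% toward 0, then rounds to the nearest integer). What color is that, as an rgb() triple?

#181599 is rgb(24, 21, 153).
Per channel, c → c + 0.33(0 − c):
  R: 24 + 0.33×(0−24) = 24 − 7.92 = 16.08 → 16
  G: 21 + 0.33×(0−21) = 21 − 6.93 = 14.07 → 14
  B: 153 + 0.33×(0−153) = 153 − 50.49 = 102.51 → 103

rgb(16, 14, 103)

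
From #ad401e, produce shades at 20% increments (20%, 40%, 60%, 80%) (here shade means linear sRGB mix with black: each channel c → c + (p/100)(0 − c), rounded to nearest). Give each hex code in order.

#ad401e is rgb(173, 64, 30).
20%: (173 − 34.6 = 138.4→138, 64 − 12.8 = 51.2→51, 30 − 6 = 24→24) → #8a3318
40%: (173 − 69.2 = 103.8→104, 64 − 25.6 = 38.4→38, 30 − 12 = 18→18) → #682612
60%: (173 − 103.8 = 69.2→69, 64 − 38.4 = 25.6→26, 30 − 18 = 12→12) → #451a0c
80%: (173 − 138.4 = 34.6→35, 64 − 51.2 = 12.8→13, 30 − 24 = 6→6) → #230d06

#8a3318, #682612, #451a0c, #230d06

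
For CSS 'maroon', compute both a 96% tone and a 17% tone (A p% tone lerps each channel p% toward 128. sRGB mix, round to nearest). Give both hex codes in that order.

#807B7B, #801616

CSS maroon is rgb(128, 0, 0).
96% tone:
  R: 128 + 0.96×(128−128) = 128 + 0 = 128 → 128
  G: 0 + 0.96×(128−0) = 0 + 122.88 = 122.88 → 123
  B: 0 + 0.96×(128−0) = 0 + 122.88 = 122.88 → 123
  → #807B7B
17% tone:
  R: 128 + 0.17×(128−128) = 128 + 0 = 128 → 128
  G: 0 + 0.17×(128−0) = 0 + 21.76 = 21.76 → 22
  B: 0 + 0.17×(128−0) = 0 + 21.76 = 21.76 → 22
  → #801616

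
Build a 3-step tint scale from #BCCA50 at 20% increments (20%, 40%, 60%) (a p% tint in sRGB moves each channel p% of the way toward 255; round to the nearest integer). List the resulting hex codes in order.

#C9D573, #D7DF96, #E4EAB9

#BCCA50 is rgb(188, 202, 80).
20%: (188 + 13.4 = 201.4→201, 202 + 10.6 = 212.6→213, 80 + 35 = 115→115) → #C9D573
40%: (188 + 26.8 = 214.8→215, 202 + 21.2 = 223.2→223, 80 + 70 = 150→150) → #D7DF96
60%: (188 + 40.2 = 228.2→228, 202 + 31.8 = 233.8→234, 80 + 105 = 185→185) → #E4EAB9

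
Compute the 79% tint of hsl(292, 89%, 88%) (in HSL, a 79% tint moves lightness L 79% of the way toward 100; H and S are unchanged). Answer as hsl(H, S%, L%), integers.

hsl(292, 89%, 97%)

L moves 79% from 88 toward 100: 88 + 9.48 = 97.48 → 97.
H and S are unchanged.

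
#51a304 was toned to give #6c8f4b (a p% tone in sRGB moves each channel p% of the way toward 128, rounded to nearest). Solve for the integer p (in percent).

57%

#51a304 is rgb(81, 163, 4); #6c8f4b is rgb(108, 143, 75).
On the B channel (widest range): 75 ≈ 4 + (p/100)(128 − 4), so p ≈ 100×(75 − 4)/(128 − 4) = 7100/124 = 57.26.
p = 57 reproduces all three channels after rounding.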